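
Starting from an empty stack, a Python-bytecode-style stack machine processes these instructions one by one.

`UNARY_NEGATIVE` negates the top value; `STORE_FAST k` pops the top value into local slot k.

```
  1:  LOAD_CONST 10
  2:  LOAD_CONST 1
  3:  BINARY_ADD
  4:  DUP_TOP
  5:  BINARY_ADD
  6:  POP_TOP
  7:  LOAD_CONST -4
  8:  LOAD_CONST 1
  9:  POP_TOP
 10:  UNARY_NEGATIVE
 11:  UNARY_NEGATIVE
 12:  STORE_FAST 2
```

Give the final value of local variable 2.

LOAD_CONST 10  : 10
LOAD_CONST 1   : 10 1
BINARY_ADD     : 11
DUP_TOP        : 11 11
BINARY_ADD     : 22
POP_TOP        : (empty)
LOAD_CONST -4  : -4
LOAD_CONST 1   : -4 1
POP_TOP        : -4
UNARY_NEGATIVE : 4
UNARY_NEGATIVE : -4
STORE_FAST 2   : (empty)

-4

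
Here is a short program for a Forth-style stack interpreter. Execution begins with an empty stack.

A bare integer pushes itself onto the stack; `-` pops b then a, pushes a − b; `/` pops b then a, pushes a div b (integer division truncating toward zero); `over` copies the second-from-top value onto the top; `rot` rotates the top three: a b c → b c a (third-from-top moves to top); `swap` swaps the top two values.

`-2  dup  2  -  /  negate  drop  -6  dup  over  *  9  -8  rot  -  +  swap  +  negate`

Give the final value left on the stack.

41

-2      [-2]
dup     [-2, -2]
2       [-2, -2, 2]
-       [-2, -4]
/       [0]
negate  [0]
drop    []
-6      [-6]
dup     [-6, -6]
over    [-6, -6, -6]
*       [-6, 36]
9       [-6, 36, 9]
-8      [-6, 36, 9, -8]
rot     [-6, 9, -8, 36]
-       [-6, 9, -44]
+       [-6, -35]
swap    [-35, -6]
+       [-41]
negate  [41]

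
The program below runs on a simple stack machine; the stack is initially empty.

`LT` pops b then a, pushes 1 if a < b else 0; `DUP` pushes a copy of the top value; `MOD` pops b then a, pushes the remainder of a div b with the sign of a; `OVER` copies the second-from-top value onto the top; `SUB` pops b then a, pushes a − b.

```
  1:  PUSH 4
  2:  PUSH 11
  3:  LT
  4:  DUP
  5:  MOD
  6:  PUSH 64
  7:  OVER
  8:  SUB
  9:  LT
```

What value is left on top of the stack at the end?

1

PUSH 4   [4]
PUSH 11  [4, 11]
LT       [1]
DUP      [1, 1]
MOD      [0]
PUSH 64  [0, 64]
OVER     [0, 64, 0]
SUB      [0, 64]
LT       [1]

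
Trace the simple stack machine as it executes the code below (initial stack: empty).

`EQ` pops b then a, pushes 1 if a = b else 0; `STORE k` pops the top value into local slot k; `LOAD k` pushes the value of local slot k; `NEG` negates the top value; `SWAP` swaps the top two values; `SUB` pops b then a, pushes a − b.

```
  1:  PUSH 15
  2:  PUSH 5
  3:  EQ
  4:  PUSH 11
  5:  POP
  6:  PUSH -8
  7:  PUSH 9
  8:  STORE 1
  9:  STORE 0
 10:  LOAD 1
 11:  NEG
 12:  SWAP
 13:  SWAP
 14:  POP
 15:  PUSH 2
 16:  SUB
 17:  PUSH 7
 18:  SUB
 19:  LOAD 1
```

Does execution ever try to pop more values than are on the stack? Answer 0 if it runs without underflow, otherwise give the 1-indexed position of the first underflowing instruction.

PUSH 15 -> 15
PUSH 5  -> 15 5
EQ      -> 0
PUSH 11 -> 0 11
POP     -> 0
PUSH -8 -> 0 -8
PUSH 9  -> 0 -8 9
STORE 1 -> 0 -8
STORE 0 -> 0
LOAD 1  -> 0 9
NEG     -> 0 -9
SWAP    -> -9 0
SWAP    -> 0 -9
POP     -> 0
PUSH 2  -> 0 2
SUB     -> -2
PUSH 7  -> -2 7
SUB     -> -9
LOAD 1  -> -9 9

0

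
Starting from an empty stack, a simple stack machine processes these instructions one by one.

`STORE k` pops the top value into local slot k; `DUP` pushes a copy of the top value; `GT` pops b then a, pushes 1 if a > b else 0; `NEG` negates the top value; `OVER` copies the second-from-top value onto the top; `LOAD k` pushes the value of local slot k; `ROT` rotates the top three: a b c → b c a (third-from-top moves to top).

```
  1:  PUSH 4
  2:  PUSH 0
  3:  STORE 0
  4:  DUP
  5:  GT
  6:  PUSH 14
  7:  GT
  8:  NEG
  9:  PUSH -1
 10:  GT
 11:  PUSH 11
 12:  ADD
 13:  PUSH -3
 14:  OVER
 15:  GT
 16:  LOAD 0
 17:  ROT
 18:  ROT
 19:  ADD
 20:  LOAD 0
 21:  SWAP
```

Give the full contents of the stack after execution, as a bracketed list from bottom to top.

[0, 0, 12]

PUSH 4  : [4]
PUSH 0  : [4, 0]
STORE 0 : [4]
DUP     : [4, 4]
GT      : [0]
PUSH 14 : [0, 14]
GT      : [0]
NEG     : [0]
PUSH -1 : [0, -1]
GT      : [1]
PUSH 11 : [1, 11]
ADD     : [12]
PUSH -3 : [12, -3]
OVER    : [12, -3, 12]
GT      : [12, 0]
LOAD 0  : [12, 0, 0]
ROT     : [0, 0, 12]
ROT     : [0, 12, 0]
ADD     : [0, 12]
LOAD 0  : [0, 12, 0]
SWAP    : [0, 0, 12]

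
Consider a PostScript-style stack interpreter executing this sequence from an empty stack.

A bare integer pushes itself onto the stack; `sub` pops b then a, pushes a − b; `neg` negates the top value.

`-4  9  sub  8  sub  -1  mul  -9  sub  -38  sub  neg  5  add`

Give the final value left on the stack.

-4   -4
9    -4 9
sub  -13
8    -13 8
sub  -21
-1   -21 -1
mul  21
-9   21 -9
sub  30
-38  30 -38
sub  68
neg  -68
5    -68 5
add  -63

-63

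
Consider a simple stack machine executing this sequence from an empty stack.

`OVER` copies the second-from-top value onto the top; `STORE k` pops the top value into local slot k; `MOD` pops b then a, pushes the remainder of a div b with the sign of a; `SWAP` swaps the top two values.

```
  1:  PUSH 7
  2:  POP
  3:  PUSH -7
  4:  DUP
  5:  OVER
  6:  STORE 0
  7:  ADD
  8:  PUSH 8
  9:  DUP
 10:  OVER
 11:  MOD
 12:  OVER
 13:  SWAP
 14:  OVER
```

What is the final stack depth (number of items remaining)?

5

PUSH 7  -> 7
POP     -> (empty)
PUSH -7 -> -7
DUP     -> -7 -7
OVER    -> -7 -7 -7
STORE 0 -> -7 -7
ADD     -> -14
PUSH 8  -> -14 8
DUP     -> -14 8 8
OVER    -> -14 8 8 8
MOD     -> -14 8 0
OVER    -> -14 8 0 8
SWAP    -> -14 8 8 0
OVER    -> -14 8 8 0 8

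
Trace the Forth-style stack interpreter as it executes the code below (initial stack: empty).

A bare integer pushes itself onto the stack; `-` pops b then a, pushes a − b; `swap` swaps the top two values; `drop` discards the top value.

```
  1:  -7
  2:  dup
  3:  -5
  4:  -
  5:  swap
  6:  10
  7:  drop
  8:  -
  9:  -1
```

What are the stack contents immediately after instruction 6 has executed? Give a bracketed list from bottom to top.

-7   → -7
dup  → -7 -7
-5   → -7 -7 -5
-    → -7 -2
swap → -2 -7
10   → -2 -7 10

[-2, -7, 10]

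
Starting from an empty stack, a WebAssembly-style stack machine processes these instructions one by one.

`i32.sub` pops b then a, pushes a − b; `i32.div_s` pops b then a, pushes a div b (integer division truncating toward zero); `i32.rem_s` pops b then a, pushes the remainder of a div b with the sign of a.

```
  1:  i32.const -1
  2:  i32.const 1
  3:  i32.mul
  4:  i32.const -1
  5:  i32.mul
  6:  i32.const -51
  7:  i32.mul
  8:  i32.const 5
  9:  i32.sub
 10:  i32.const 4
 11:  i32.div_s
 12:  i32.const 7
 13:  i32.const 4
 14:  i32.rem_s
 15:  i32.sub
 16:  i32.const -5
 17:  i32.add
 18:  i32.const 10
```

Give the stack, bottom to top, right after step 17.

[-22]

i32.const -1  → -1
i32.const 1   → -1 1
i32.mul       → -1
i32.const -1  → -1 -1
i32.mul       → 1
i32.const -51 → 1 -51
i32.mul       → -51
i32.const 5   → -51 5
i32.sub       → -56
i32.const 4   → -56 4
i32.div_s     → -14
i32.const 7   → -14 7
i32.const 4   → -14 7 4
i32.rem_s     → -14 3
i32.sub       → -17
i32.const -5  → -17 -5
i32.add       → -22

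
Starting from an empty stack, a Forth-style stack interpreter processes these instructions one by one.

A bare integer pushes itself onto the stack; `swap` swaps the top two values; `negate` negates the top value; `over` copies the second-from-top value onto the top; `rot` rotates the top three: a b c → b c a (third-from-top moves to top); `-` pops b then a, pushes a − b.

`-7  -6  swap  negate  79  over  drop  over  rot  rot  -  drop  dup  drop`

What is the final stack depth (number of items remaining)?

-7      [-7]
-6      [-7, -6]
swap    [-6, -7]
negate  [-6, 7]
79      [-6, 7, 79]
over    [-6, 7, 79, 7]
drop    [-6, 7, 79]
over    [-6, 7, 79, 7]
rot     [-6, 79, 7, 7]
rot     [-6, 7, 7, 79]
-       [-6, 7, -72]
drop    [-6, 7]
dup     [-6, 7, 7]
drop    [-6, 7]

2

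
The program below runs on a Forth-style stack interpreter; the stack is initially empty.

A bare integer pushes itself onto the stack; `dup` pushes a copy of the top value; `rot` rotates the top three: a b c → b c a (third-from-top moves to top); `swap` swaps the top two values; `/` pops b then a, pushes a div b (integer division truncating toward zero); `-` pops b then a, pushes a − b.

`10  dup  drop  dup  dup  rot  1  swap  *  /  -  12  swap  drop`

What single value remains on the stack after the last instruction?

12

10    10
dup   10 10
drop  10
dup   10 10
dup   10 10 10
rot   10 10 10
1     10 10 10 1
swap  10 10 1 10
*     10 10 10
/     10 1
-     9
12    9 12
swap  12 9
drop  12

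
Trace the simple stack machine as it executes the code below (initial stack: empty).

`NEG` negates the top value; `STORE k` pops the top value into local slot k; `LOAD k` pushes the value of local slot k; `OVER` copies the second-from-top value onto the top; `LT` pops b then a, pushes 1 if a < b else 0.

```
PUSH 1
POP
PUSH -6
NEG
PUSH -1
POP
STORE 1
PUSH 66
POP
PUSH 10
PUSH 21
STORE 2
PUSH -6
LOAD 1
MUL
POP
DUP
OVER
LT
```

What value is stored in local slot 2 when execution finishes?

PUSH 1  -> 1
POP     -> (empty)
PUSH -6 -> -6
NEG     -> 6
PUSH -1 -> 6 -1
POP     -> 6
STORE 1 -> (empty)
PUSH 66 -> 66
POP     -> (empty)
PUSH 10 -> 10
PUSH 21 -> 10 21
STORE 2 -> 10
PUSH -6 -> 10 -6
LOAD 1  -> 10 -6 6
MUL     -> 10 -36
POP     -> 10
DUP     -> 10 10
OVER    -> 10 10 10
LT      -> 10 0

21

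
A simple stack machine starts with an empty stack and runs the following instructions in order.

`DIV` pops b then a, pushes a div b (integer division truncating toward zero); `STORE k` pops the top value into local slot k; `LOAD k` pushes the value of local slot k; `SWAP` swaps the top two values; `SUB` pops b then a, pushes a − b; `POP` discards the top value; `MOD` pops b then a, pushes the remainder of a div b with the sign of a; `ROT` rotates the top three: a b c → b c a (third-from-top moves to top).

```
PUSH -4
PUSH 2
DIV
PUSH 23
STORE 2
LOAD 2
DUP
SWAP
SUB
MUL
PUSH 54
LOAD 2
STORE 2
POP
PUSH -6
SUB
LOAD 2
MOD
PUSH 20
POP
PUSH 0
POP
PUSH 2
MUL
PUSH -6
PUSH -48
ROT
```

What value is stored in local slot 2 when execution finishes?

PUSH -4  : -4
PUSH 2   : -4 2
DIV      : -2
PUSH 23  : -2 23
STORE 2  : -2
LOAD 2   : -2 23
DUP      : -2 23 23
SWAP     : -2 23 23
SUB      : -2 0
MUL      : 0
PUSH 54  : 0 54
LOAD 2   : 0 54 23
STORE 2  : 0 54
POP      : 0
PUSH -6  : 0 -6
SUB      : 6
LOAD 2   : 6 23
MOD      : 6
PUSH 20  : 6 20
POP      : 6
PUSH 0   : 6 0
POP      : 6
PUSH 2   : 6 2
MUL      : 12
PUSH -6  : 12 -6
PUSH -48 : 12 -6 -48
ROT      : -6 -48 12

23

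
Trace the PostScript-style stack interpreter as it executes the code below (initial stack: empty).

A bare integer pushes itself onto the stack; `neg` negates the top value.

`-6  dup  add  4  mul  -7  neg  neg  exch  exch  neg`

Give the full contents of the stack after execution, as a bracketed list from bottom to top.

-6   → -6
dup  → -6 -6
add  → -12
4    → -12 4
mul  → -48
-7   → -48 -7
neg  → -48 7
neg  → -48 -7
exch → -7 -48
exch → -48 -7
neg  → -48 7

[-48, 7]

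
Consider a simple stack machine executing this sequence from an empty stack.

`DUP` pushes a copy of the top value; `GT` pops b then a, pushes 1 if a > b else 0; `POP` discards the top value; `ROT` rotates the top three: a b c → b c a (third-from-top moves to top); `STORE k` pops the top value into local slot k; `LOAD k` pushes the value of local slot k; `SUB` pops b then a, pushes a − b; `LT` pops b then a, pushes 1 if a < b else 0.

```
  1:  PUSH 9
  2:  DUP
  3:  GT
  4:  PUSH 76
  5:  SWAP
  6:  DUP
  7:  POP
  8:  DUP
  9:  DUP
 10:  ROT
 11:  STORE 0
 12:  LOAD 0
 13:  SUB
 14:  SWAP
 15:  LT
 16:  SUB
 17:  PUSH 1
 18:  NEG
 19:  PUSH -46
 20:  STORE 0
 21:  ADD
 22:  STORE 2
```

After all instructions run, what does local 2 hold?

75

PUSH 9    9
DUP       9 9
GT        0
PUSH 76   0 76
SWAP      76 0
DUP       76 0 0
POP       76 0
DUP       76 0 0
DUP       76 0 0 0
ROT       76 0 0 0
STORE 0   76 0 0
LOAD 0    76 0 0 0
SUB       76 0 0
SWAP      76 0 0
LT        76 0
SUB       76
PUSH 1    76 1
NEG       76 -1
PUSH -46  76 -1 -46
STORE 0   76 -1
ADD       75
STORE 2   (empty)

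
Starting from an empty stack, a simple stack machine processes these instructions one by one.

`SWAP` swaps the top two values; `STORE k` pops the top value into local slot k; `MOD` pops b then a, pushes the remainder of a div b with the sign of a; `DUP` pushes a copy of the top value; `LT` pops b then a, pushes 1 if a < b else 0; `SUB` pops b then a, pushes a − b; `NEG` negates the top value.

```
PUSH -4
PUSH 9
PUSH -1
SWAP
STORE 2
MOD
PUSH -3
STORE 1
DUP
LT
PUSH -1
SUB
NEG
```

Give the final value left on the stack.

-1

PUSH -4 → -4
PUSH 9  → -4 9
PUSH -1 → -4 9 -1
SWAP    → -4 -1 9
STORE 2 → -4 -1
MOD     → 0
PUSH -3 → 0 -3
STORE 1 → 0
DUP     → 0 0
LT      → 0
PUSH -1 → 0 -1
SUB     → 1
NEG     → -1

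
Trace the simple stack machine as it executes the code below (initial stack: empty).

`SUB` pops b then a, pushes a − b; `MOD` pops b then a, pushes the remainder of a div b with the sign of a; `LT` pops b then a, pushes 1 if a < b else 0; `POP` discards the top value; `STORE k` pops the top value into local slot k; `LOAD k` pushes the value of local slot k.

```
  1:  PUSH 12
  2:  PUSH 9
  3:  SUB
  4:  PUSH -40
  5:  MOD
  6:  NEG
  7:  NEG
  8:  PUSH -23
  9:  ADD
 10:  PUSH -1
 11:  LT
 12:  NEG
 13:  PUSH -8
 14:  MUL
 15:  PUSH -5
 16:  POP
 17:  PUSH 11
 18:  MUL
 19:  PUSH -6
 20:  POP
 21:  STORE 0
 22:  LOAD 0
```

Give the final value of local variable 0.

PUSH 12   12
PUSH 9    12 9
SUB       3
PUSH -40  3 -40
MOD       3
NEG       -3
NEG       3
PUSH -23  3 -23
ADD       -20
PUSH -1   -20 -1
LT        1
NEG       -1
PUSH -8   -1 -8
MUL       8
PUSH -5   8 -5
POP       8
PUSH 11   8 11
MUL       88
PUSH -6   88 -6
POP       88
STORE 0   (empty)
LOAD 0    88

88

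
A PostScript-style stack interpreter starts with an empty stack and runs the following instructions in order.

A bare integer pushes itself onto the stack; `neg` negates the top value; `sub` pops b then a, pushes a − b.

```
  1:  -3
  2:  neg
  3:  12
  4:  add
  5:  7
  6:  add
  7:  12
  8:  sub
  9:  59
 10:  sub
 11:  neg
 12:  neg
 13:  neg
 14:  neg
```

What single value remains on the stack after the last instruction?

-3  -> -3
neg -> 3
12  -> 3 12
add -> 15
7   -> 15 7
add -> 22
12  -> 22 12
sub -> 10
59  -> 10 59
sub -> -49
neg -> 49
neg -> -49
neg -> 49
neg -> -49

-49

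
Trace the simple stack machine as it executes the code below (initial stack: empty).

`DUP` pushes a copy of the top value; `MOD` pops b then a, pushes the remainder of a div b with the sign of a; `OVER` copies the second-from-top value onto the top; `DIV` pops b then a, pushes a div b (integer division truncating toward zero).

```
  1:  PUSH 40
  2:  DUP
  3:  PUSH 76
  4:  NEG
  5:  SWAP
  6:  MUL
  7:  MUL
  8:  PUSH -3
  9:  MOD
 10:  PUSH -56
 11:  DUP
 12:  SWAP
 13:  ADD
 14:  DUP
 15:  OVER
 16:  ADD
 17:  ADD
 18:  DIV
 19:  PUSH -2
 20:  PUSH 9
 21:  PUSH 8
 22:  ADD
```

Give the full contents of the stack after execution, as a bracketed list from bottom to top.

PUSH 40  → [40]
DUP      → [40, 40]
PUSH 76  → [40, 40, 76]
NEG      → [40, 40, -76]
SWAP     → [40, -76, 40]
MUL      → [40, -3040]
MUL      → [-121600]
PUSH -3  → [-121600, -3]
MOD      → [-1]
PUSH -56 → [-1, -56]
DUP      → [-1, -56, -56]
SWAP     → [-1, -56, -56]
ADD      → [-1, -112]
DUP      → [-1, -112, -112]
OVER     → [-1, -112, -112, -112]
ADD      → [-1, -112, -224]
ADD      → [-1, -336]
DIV      → [0]
PUSH -2  → [0, -2]
PUSH 9   → [0, -2, 9]
PUSH 8   → [0, -2, 9, 8]
ADD      → [0, -2, 17]

[0, -2, 17]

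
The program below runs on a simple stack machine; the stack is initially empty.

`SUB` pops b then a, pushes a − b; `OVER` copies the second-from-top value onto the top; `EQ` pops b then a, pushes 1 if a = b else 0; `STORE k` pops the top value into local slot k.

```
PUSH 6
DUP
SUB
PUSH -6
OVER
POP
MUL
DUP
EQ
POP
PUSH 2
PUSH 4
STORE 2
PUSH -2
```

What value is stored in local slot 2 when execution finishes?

4

PUSH 6  -> 6
DUP     -> 6 6
SUB     -> 0
PUSH -6 -> 0 -6
OVER    -> 0 -6 0
POP     -> 0 -6
MUL     -> 0
DUP     -> 0 0
EQ      -> 1
POP     -> (empty)
PUSH 2  -> 2
PUSH 4  -> 2 4
STORE 2 -> 2
PUSH -2 -> 2 -2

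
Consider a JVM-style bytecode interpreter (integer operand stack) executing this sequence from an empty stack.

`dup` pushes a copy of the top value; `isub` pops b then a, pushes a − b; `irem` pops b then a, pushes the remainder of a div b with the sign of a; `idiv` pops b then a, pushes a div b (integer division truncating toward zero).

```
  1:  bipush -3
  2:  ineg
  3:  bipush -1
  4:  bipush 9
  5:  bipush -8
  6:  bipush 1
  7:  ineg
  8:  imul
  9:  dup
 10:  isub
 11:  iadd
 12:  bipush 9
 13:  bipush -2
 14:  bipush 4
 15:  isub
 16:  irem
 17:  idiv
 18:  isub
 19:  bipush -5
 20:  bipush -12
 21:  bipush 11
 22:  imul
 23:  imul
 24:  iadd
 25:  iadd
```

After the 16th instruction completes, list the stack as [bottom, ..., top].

[3, -1, 9, 3]

bipush -3 -> -3
ineg      -> 3
bipush -1 -> 3 -1
bipush 9  -> 3 -1 9
bipush -8 -> 3 -1 9 -8
bipush 1  -> 3 -1 9 -8 1
ineg      -> 3 -1 9 -8 -1
imul      -> 3 -1 9 8
dup       -> 3 -1 9 8 8
isub      -> 3 -1 9 0
iadd      -> 3 -1 9
bipush 9  -> 3 -1 9 9
bipush -2 -> 3 -1 9 9 -2
bipush 4  -> 3 -1 9 9 -2 4
isub      -> 3 -1 9 9 -6
irem      -> 3 -1 9 3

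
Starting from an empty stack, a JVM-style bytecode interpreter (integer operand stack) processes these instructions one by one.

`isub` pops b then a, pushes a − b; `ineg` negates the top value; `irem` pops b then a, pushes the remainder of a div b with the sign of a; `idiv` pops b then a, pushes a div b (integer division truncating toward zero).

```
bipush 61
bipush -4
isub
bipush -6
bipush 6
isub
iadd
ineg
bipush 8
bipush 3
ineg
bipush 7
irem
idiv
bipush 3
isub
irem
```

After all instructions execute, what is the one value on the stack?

-3

bipush 61  [61]
bipush -4  [61, -4]
isub       [65]
bipush -6  [65, -6]
bipush 6   [65, -6, 6]
isub       [65, -12]
iadd       [53]
ineg       [-53]
bipush 8   [-53, 8]
bipush 3   [-53, 8, 3]
ineg       [-53, 8, -3]
bipush 7   [-53, 8, -3, 7]
irem       [-53, 8, -3]
idiv       [-53, -2]
bipush 3   [-53, -2, 3]
isub       [-53, -5]
irem       [-3]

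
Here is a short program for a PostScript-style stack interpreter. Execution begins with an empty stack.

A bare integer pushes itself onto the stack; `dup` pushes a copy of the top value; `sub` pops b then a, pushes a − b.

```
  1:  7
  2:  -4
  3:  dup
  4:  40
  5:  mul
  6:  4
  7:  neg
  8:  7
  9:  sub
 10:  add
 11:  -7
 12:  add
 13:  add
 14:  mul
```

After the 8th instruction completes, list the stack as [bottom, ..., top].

7   -> [7]
-4  -> [7, -4]
dup -> [7, -4, -4]
40  -> [7, -4, -4, 40]
mul -> [7, -4, -160]
4   -> [7, -4, -160, 4]
neg -> [7, -4, -160, -4]
7   -> [7, -4, -160, -4, 7]

[7, -4, -160, -4, 7]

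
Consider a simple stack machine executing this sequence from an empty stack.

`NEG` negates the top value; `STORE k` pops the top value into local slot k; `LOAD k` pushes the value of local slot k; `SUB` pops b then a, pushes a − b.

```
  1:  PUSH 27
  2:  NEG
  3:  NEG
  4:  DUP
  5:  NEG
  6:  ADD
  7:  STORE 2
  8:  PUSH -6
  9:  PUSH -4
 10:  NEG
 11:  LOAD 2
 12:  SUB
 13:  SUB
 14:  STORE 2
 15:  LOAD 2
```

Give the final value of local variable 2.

PUSH 27 -> 27
NEG     -> -27
NEG     -> 27
DUP     -> 27 27
NEG     -> 27 -27
ADD     -> 0
STORE 2 -> (empty)
PUSH -6 -> -6
PUSH -4 -> -6 -4
NEG     -> -6 4
LOAD 2  -> -6 4 0
SUB     -> -6 4
SUB     -> -10
STORE 2 -> (empty)
LOAD 2  -> -10

-10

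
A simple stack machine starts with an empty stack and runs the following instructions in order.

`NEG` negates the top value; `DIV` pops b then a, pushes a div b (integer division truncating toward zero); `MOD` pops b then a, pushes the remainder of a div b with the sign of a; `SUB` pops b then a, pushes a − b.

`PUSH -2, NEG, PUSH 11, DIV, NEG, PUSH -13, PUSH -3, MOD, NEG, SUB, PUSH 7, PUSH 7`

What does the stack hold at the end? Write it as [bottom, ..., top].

[-1, 7, 7]

PUSH -2   [-2]
NEG       [2]
PUSH 11   [2, 11]
DIV       [0]
NEG       [0]
PUSH -13  [0, -13]
PUSH -3   [0, -13, -3]
MOD       [0, -1]
NEG       [0, 1]
SUB       [-1]
PUSH 7    [-1, 7]
PUSH 7    [-1, 7, 7]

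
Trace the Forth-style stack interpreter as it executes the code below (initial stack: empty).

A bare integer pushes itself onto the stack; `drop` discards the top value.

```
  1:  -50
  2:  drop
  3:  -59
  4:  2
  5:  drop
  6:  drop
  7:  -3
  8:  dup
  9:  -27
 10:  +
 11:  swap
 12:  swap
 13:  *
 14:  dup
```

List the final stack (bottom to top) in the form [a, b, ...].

-50  : -50
drop : (empty)
-59  : -59
2    : -59 2
drop : -59
drop : (empty)
-3   : -3
dup  : -3 -3
-27  : -3 -3 -27
+    : -3 -30
swap : -30 -3
swap : -3 -30
*    : 90
dup  : 90 90

[90, 90]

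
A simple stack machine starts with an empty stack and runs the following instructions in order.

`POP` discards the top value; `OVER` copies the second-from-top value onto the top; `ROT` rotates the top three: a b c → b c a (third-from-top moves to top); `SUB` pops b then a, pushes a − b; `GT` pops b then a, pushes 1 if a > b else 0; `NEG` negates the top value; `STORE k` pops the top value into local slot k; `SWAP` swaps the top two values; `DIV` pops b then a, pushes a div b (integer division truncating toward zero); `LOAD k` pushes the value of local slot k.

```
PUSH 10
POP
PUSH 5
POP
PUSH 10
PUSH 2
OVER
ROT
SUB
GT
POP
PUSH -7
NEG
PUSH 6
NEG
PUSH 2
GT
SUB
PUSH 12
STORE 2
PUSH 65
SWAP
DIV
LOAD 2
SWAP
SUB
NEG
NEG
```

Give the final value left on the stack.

PUSH 10 : 10
POP     : (empty)
PUSH 5  : 5
POP     : (empty)
PUSH 10 : 10
PUSH 2  : 10 2
OVER    : 10 2 10
ROT     : 2 10 10
SUB     : 2 0
GT      : 1
POP     : (empty)
PUSH -7 : -7
NEG     : 7
PUSH 6  : 7 6
NEG     : 7 -6
PUSH 2  : 7 -6 2
GT      : 7 0
SUB     : 7
PUSH 12 : 7 12
STORE 2 : 7
PUSH 65 : 7 65
SWAP    : 65 7
DIV     : 9
LOAD 2  : 9 12
SWAP    : 12 9
SUB     : 3
NEG     : -3
NEG     : 3

3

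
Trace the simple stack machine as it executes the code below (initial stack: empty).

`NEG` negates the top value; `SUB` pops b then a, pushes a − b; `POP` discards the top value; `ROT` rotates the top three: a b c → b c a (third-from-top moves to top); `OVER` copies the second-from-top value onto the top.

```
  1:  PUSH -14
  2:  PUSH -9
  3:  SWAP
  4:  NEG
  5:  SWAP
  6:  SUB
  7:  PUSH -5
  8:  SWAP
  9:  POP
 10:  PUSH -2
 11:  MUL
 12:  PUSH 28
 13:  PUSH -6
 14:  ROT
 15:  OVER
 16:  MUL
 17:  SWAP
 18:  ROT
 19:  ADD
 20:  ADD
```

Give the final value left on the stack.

-38

PUSH -14  [-14]
PUSH -9   [-14, -9]
SWAP      [-9, -14]
NEG       [-9, 14]
SWAP      [14, -9]
SUB       [23]
PUSH -5   [23, -5]
SWAP      [-5, 23]
POP       [-5]
PUSH -2   [-5, -2]
MUL       [10]
PUSH 28   [10, 28]
PUSH -6   [10, 28, -6]
ROT       [28, -6, 10]
OVER      [28, -6, 10, -6]
MUL       [28, -6, -60]
SWAP      [28, -60, -6]
ROT       [-60, -6, 28]
ADD       [-60, 22]
ADD       [-38]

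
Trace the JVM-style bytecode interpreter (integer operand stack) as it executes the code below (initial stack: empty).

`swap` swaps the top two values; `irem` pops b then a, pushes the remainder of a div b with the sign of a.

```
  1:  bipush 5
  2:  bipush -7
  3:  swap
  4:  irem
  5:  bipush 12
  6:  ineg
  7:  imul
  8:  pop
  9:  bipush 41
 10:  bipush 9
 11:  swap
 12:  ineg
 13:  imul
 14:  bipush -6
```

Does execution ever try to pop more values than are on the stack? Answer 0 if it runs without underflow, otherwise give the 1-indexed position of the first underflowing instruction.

bipush 5  → 5
bipush -7 → 5 -7
swap      → -7 5
irem      → -2
bipush 12 → -2 12
ineg      → -2 -12
imul      → 24
pop       → (empty)
bipush 41 → 41
bipush 9  → 41 9
swap      → 9 41
ineg      → 9 -41
imul      → -369
bipush -6 → -369 -6

0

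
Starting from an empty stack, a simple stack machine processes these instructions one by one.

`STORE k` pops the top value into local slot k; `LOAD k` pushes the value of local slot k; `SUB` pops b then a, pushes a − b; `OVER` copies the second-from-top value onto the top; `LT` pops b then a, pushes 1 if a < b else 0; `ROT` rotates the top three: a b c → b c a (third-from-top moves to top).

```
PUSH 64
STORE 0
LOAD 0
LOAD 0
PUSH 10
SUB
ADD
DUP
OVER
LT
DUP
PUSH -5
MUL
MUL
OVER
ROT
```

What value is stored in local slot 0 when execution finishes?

PUSH 64  [64]
STORE 0  []
LOAD 0   [64]
LOAD 0   [64, 64]
PUSH 10  [64, 64, 10]
SUB      [64, 54]
ADD      [118]
DUP      [118, 118]
OVER     [118, 118, 118]
LT       [118, 0]
DUP      [118, 0, 0]
PUSH -5  [118, 0, 0, -5]
MUL      [118, 0, 0]
MUL      [118, 0]
OVER     [118, 0, 118]
ROT      [0, 118, 118]

64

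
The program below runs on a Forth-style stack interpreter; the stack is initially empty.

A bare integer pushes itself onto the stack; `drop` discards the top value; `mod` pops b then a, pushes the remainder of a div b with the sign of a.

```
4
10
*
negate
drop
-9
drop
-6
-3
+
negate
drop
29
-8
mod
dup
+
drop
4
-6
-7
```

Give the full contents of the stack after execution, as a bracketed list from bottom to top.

4       4
10      4 10
*       40
negate  -40
drop    (empty)
-9      -9
drop    (empty)
-6      -6
-3      -6 -3
+       -9
negate  9
drop    (empty)
29      29
-8      29 -8
mod     5
dup     5 5
+       10
drop    (empty)
4       4
-6      4 -6
-7      4 -6 -7

[4, -6, -7]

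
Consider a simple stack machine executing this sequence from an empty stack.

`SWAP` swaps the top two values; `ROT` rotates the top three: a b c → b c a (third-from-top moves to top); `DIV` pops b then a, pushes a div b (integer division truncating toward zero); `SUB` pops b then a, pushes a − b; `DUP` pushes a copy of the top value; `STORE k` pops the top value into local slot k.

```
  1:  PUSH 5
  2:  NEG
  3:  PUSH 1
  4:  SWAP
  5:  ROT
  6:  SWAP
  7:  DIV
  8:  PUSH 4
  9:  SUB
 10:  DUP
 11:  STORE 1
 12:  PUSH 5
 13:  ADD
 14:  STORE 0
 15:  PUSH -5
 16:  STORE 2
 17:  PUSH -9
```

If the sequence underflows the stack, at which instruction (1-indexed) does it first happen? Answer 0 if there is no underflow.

PUSH 5 -> [5]
NEG    -> [-5]
PUSH 1 -> [-5, 1]
SWAP   -> [1, -5]
ROT  — needs 3 operands, stack has 2 → underflow

5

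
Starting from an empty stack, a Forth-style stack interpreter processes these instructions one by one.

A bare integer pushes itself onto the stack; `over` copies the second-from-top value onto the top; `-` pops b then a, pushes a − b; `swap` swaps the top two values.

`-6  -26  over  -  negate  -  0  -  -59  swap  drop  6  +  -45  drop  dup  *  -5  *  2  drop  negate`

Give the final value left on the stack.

14045

-6     → [-6]
-26    → [-6, -26]
over   → [-6, -26, -6]
-      → [-6, -20]
negate → [-6, 20]
-      → [-26]
0      → [-26, 0]
-      → [-26]
-59    → [-26, -59]
swap   → [-59, -26]
drop   → [-59]
6      → [-59, 6]
+      → [-53]
-45    → [-53, -45]
drop   → [-53]
dup    → [-53, -53]
*      → [2809]
-5     → [2809, -5]
*      → [-14045]
2      → [-14045, 2]
drop   → [-14045]
negate → [14045]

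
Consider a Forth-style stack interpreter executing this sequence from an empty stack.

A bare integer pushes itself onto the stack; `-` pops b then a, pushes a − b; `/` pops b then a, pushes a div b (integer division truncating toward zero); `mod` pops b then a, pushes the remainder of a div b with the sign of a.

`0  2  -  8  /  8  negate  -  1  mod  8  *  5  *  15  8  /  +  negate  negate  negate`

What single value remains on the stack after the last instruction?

0      → [0]
2      → [0, 2]
-      → [-2]
8      → [-2, 8]
/      → [0]
8      → [0, 8]
negate → [0, -8]
-      → [8]
1      → [8, 1]
mod    → [0]
8      → [0, 8]
*      → [0]
5      → [0, 5]
*      → [0]
15     → [0, 15]
8      → [0, 15, 8]
/      → [0, 1]
+      → [1]
negate → [-1]
negate → [1]
negate → [-1]

-1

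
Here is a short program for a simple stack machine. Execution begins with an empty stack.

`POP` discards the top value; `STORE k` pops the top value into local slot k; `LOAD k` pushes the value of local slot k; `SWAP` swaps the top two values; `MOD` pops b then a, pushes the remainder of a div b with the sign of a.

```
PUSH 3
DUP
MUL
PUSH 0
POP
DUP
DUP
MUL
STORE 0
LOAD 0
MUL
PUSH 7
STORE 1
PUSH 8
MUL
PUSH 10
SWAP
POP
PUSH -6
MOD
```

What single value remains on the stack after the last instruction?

4

PUSH 3  -> [3]
DUP     -> [3, 3]
MUL     -> [9]
PUSH 0  -> [9, 0]
POP     -> [9]
DUP     -> [9, 9]
DUP     -> [9, 9, 9]
MUL     -> [9, 81]
STORE 0 -> [9]
LOAD 0  -> [9, 81]
MUL     -> [729]
PUSH 7  -> [729, 7]
STORE 1 -> [729]
PUSH 8  -> [729, 8]
MUL     -> [5832]
PUSH 10 -> [5832, 10]
SWAP    -> [10, 5832]
POP     -> [10]
PUSH -6 -> [10, -6]
MOD     -> [4]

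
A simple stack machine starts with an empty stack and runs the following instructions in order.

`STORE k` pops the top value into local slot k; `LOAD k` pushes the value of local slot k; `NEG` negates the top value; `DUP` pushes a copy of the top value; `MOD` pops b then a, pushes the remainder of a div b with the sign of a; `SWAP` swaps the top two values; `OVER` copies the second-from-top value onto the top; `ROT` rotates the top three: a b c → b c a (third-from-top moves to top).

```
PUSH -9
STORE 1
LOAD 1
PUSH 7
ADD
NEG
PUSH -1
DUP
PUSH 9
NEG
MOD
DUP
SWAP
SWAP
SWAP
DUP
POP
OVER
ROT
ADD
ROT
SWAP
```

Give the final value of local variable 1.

-9

PUSH -9 → -9
STORE 1 → (empty)
LOAD 1  → -9
PUSH 7  → -9 7
ADD     → -2
NEG     → 2
PUSH -1 → 2 -1
DUP     → 2 -1 -1
PUSH 9  → 2 -1 -1 9
NEG     → 2 -1 -1 -9
MOD     → 2 -1 -1
DUP     → 2 -1 -1 -1
SWAP    → 2 -1 -1 -1
SWAP    → 2 -1 -1 -1
SWAP    → 2 -1 -1 -1
DUP     → 2 -1 -1 -1 -1
POP     → 2 -1 -1 -1
OVER    → 2 -1 -1 -1 -1
ROT     → 2 -1 -1 -1 -1
ADD     → 2 -1 -1 -2
ROT     → 2 -1 -2 -1
SWAP    → 2 -1 -1 -2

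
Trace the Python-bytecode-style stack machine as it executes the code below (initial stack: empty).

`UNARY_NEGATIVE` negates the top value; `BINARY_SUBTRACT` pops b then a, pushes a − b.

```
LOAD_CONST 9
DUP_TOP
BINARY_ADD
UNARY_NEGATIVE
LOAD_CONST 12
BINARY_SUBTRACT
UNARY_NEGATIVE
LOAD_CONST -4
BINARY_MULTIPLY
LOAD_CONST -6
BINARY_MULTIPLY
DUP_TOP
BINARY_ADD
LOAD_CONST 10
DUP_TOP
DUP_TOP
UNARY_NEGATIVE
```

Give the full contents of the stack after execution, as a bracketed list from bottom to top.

[1440, 10, 10, -10]

LOAD_CONST 9    : 9
DUP_TOP         : 9 9
BINARY_ADD      : 18
UNARY_NEGATIVE  : -18
LOAD_CONST 12   : -18 12
BINARY_SUBTRACT : -30
UNARY_NEGATIVE  : 30
LOAD_CONST -4   : 30 -4
BINARY_MULTIPLY : -120
LOAD_CONST -6   : -120 -6
BINARY_MULTIPLY : 720
DUP_TOP         : 720 720
BINARY_ADD      : 1440
LOAD_CONST 10   : 1440 10
DUP_TOP         : 1440 10 10
DUP_TOP         : 1440 10 10 10
UNARY_NEGATIVE  : 1440 10 10 -10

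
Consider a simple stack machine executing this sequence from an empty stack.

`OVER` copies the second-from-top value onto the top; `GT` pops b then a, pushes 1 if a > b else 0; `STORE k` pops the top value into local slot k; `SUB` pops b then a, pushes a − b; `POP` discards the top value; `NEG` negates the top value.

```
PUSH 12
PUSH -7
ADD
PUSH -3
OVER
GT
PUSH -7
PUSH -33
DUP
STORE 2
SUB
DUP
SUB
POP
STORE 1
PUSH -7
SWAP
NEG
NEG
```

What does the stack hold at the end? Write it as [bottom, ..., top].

PUSH 12   [12]
PUSH -7   [12, -7]
ADD       [5]
PUSH -3   [5, -3]
OVER      [5, -3, 5]
GT        [5, 0]
PUSH -7   [5, 0, -7]
PUSH -33  [5, 0, -7, -33]
DUP       [5, 0, -7, -33, -33]
STORE 2   [5, 0, -7, -33]
SUB       [5, 0, 26]
DUP       [5, 0, 26, 26]
SUB       [5, 0, 0]
POP       [5, 0]
STORE 1   [5]
PUSH -7   [5, -7]
SWAP      [-7, 5]
NEG       [-7, -5]
NEG       [-7, 5]

[-7, 5]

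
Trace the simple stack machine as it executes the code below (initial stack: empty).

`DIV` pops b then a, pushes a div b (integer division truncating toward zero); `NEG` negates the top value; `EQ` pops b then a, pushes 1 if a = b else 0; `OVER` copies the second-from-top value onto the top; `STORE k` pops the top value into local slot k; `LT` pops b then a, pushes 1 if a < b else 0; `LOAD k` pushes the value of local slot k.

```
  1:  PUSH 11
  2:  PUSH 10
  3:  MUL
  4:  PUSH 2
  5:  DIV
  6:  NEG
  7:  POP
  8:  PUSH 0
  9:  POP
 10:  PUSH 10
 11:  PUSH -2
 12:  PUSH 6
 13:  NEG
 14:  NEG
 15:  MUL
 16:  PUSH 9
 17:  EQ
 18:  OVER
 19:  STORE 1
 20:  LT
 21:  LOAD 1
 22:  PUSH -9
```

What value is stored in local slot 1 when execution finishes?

10

PUSH 11 -> 11
PUSH 10 -> 11 10
MUL     -> 110
PUSH 2  -> 110 2
DIV     -> 55
NEG     -> -55
POP     -> (empty)
PUSH 0  -> 0
POP     -> (empty)
PUSH 10 -> 10
PUSH -2 -> 10 -2
PUSH 6  -> 10 -2 6
NEG     -> 10 -2 -6
NEG     -> 10 -2 6
MUL     -> 10 -12
PUSH 9  -> 10 -12 9
EQ      -> 10 0
OVER    -> 10 0 10
STORE 1 -> 10 0
LT      -> 0
LOAD 1  -> 0 10
PUSH -9 -> 0 10 -9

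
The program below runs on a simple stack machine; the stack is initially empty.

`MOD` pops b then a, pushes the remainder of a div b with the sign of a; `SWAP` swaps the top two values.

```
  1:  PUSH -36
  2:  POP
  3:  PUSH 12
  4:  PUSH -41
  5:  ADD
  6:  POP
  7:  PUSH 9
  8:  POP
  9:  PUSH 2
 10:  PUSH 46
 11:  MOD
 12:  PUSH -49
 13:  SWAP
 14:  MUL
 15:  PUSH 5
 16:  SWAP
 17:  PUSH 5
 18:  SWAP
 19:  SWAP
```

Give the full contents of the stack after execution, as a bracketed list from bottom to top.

[5, -98, 5]

PUSH -36 : [-36]
POP      : []
PUSH 12  : [12]
PUSH -41 : [12, -41]
ADD      : [-29]
POP      : []
PUSH 9   : [9]
POP      : []
PUSH 2   : [2]
PUSH 46  : [2, 46]
MOD      : [2]
PUSH -49 : [2, -49]
SWAP     : [-49, 2]
MUL      : [-98]
PUSH 5   : [-98, 5]
SWAP     : [5, -98]
PUSH 5   : [5, -98, 5]
SWAP     : [5, 5, -98]
SWAP     : [5, -98, 5]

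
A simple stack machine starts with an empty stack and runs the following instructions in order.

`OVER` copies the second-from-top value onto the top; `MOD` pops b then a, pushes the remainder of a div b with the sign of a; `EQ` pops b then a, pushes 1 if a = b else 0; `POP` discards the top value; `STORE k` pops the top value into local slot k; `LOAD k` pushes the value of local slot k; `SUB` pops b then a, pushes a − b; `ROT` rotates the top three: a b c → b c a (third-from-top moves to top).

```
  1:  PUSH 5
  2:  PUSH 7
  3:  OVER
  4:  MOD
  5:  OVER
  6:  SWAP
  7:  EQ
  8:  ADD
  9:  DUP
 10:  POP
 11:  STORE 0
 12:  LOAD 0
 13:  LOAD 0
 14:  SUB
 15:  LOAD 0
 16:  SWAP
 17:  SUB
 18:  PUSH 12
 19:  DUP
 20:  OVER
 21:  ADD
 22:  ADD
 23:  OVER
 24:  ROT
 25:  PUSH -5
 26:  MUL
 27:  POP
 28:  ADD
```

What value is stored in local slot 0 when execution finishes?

5

PUSH 5  : [5]
PUSH 7  : [5, 7]
OVER    : [5, 7, 5]
MOD     : [5, 2]
OVER    : [5, 2, 5]
SWAP    : [5, 5, 2]
EQ      : [5, 0]
ADD     : [5]
DUP     : [5, 5]
POP     : [5]
STORE 0 : []
LOAD 0  : [5]
LOAD 0  : [5, 5]
SUB     : [0]
LOAD 0  : [0, 5]
SWAP    : [5, 0]
SUB     : [5]
PUSH 12 : [5, 12]
DUP     : [5, 12, 12]
OVER    : [5, 12, 12, 12]
ADD     : [5, 12, 24]
ADD     : [5, 36]
OVER    : [5, 36, 5]
ROT     : [36, 5, 5]
PUSH -5 : [36, 5, 5, -5]
MUL     : [36, 5, -25]
POP     : [36, 5]
ADD     : [41]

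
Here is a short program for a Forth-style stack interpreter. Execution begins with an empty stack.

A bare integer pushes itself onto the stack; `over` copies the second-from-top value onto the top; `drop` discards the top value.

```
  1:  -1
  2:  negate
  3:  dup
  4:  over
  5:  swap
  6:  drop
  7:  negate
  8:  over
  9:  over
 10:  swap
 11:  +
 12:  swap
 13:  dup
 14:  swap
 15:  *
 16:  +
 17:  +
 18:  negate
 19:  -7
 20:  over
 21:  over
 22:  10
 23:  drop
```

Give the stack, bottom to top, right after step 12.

-1     -> -1
negate -> 1
dup    -> 1 1
over   -> 1 1 1
swap   -> 1 1 1
drop   -> 1 1
negate -> 1 -1
over   -> 1 -1 1
over   -> 1 -1 1 -1
swap   -> 1 -1 -1 1
+      -> 1 -1 0
swap   -> 1 0 -1

[1, 0, -1]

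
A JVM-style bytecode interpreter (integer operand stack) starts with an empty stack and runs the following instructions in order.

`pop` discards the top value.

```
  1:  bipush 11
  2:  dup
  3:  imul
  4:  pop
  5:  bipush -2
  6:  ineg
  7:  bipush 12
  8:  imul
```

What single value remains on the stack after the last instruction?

bipush 11 → 11
dup       → 11 11
imul      → 121
pop       → (empty)
bipush -2 → -2
ineg      → 2
bipush 12 → 2 12
imul      → 24

24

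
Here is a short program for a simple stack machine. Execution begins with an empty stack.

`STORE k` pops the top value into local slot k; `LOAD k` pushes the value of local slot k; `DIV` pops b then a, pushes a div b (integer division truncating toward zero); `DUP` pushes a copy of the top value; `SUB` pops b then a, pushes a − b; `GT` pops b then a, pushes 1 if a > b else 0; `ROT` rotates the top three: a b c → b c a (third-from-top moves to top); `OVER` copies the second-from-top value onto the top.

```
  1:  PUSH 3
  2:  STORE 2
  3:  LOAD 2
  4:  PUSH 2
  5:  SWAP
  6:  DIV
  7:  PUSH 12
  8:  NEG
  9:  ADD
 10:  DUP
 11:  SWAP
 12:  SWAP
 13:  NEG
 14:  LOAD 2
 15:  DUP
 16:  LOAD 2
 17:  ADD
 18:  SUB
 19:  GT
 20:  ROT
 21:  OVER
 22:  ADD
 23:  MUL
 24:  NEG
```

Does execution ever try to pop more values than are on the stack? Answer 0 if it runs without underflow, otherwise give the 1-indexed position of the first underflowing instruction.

PUSH 3  → 3
STORE 2 → (empty)
LOAD 2  → 3
PUSH 2  → 3 2
SWAP    → 2 3
DIV     → 0
PUSH 12 → 0 12
NEG     → 0 -12
ADD     → -12
DUP     → -12 -12
SWAP    → -12 -12
SWAP    → -12 -12
NEG     → -12 12
LOAD 2  → -12 12 3
DUP     → -12 12 3 3
LOAD 2  → -12 12 3 3 3
ADD     → -12 12 3 6
SUB     → -12 12 -3
GT      → -12 1
ROT  — needs 3 operands, stack has 2 → underflow

20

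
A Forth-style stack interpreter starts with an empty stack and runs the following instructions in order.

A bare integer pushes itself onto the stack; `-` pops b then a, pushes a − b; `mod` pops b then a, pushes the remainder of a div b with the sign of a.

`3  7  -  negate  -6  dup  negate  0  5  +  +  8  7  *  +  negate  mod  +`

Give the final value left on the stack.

-2

3      : 3
7      : 3 7
-      : -4
negate : 4
-6     : 4 -6
dup    : 4 -6 -6
negate : 4 -6 6
0      : 4 -6 6 0
5      : 4 -6 6 0 5
+      : 4 -6 6 5
+      : 4 -6 11
8      : 4 -6 11 8
7      : 4 -6 11 8 7
*      : 4 -6 11 56
+      : 4 -6 67
negate : 4 -6 -67
mod    : 4 -6
+      : -2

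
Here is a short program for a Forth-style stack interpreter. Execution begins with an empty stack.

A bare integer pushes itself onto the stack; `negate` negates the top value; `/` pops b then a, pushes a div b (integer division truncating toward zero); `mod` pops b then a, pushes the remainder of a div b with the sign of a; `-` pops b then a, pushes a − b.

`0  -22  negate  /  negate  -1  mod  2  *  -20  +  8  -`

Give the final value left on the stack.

-28

0      -> [0]
-22    -> [0, -22]
negate -> [0, 22]
/      -> [0]
negate -> [0]
-1     -> [0, -1]
mod    -> [0]
2      -> [0, 2]
*      -> [0]
-20    -> [0, -20]
+      -> [-20]
8      -> [-20, 8]
-      -> [-28]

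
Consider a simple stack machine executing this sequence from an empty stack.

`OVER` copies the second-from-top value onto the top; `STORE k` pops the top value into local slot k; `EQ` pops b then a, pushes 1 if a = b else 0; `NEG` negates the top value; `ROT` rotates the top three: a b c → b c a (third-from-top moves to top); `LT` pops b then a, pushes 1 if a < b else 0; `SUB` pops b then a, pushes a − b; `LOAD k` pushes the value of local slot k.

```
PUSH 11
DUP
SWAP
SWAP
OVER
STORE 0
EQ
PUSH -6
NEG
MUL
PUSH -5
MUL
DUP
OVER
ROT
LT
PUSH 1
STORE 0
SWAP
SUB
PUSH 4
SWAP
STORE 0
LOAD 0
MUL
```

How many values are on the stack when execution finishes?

1

PUSH 11 -> 11
DUP     -> 11 11
SWAP    -> 11 11
SWAP    -> 11 11
OVER    -> 11 11 11
STORE 0 -> 11 11
EQ      -> 1
PUSH -6 -> 1 -6
NEG     -> 1 6
MUL     -> 6
PUSH -5 -> 6 -5
MUL     -> -30
DUP     -> -30 -30
OVER    -> -30 -30 -30
ROT     -> -30 -30 -30
LT      -> -30 0
PUSH 1  -> -30 0 1
STORE 0 -> -30 0
SWAP    -> 0 -30
SUB     -> 30
PUSH 4  -> 30 4
SWAP    -> 4 30
STORE 0 -> 4
LOAD 0  -> 4 30
MUL     -> 120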